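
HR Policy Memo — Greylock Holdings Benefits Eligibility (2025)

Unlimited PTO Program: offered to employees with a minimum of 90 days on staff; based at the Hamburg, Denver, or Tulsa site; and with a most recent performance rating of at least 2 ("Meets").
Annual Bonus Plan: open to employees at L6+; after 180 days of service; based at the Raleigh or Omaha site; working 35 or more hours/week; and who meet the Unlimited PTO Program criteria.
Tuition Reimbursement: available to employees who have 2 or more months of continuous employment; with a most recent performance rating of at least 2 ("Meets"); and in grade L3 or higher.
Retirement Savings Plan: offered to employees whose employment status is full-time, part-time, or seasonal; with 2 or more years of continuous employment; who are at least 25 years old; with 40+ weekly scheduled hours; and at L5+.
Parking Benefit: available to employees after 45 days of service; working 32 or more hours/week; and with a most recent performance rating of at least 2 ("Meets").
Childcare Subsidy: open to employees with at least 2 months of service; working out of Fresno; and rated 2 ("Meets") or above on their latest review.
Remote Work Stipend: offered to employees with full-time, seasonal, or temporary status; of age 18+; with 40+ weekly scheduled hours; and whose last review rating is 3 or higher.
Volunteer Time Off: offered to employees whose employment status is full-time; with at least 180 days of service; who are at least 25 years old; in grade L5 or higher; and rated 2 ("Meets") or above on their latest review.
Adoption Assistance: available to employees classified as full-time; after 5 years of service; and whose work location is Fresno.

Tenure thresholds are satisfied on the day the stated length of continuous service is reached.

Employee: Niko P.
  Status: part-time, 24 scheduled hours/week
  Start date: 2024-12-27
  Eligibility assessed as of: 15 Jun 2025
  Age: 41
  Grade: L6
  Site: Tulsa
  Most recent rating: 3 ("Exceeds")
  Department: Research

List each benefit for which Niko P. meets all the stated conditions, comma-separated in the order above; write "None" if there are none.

Unlimited PTO Program, Tuition Reimbursement

Service from 2024-12-27 to 15 Jun 2025: 170 days.
Unlimited PTO Program — service 170 days ≥ 90 days ✓; site Tulsa ✓; rating 3 ≥ 2 ✓ → eligible.
Annual Bonus Plan — grade L6 ≥ L6 ✓; service 170 days < 180 days ✗ → not eligible.
Tuition Reimbursement — service 170 days ≥ 2 months (≈60 days) ✓; rating 3 ≥ 2 ✓; grade L6 ≥ L3 ✓ → eligible.
Retirement Savings Plan — status part-time ✓; service 170 days < 2 years (≈730 days) ✗ → not eligible.
Parking Benefit — service 170 days ≥ 45 days ✓; 24 hrs/wk < 32 ✗ → not eligible.
Childcare Subsidy — service 170 days ≥ 2 months (≈60 days) ✓; site Tulsa ✗ (not Fresno) → not eligible.
Remote Work Stipend — status part-time ✗ (requires full-time, seasonal, or temporary) → not eligible.
Volunteer Time Off — status part-time ✗ (requires full-time) → not eligible.
Adoption Assistance — status part-time ✗ (requires full-time) → not eligible.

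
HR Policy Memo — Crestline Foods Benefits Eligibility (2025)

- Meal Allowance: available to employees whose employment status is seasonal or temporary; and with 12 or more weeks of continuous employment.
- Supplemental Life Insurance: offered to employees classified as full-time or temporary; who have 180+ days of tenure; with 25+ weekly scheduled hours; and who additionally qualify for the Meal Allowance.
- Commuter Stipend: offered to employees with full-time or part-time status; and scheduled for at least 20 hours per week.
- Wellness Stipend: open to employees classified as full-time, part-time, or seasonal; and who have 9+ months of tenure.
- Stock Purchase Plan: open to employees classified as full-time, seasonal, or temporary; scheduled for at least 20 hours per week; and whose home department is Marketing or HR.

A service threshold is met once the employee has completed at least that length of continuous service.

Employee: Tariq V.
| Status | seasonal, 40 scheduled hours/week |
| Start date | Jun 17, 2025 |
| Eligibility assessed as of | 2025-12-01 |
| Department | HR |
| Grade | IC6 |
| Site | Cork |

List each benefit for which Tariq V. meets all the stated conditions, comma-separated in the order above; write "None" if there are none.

Meal Allowance, Stock Purchase Plan

Service from Jun 17, 2025 to 2025-12-01: 167 days.
Meal Allowance — status seasonal ✓; service 167 days ≥ 12 weeks (≈84 days) ✓ → eligible.
Supplemental Life Insurance — status seasonal ✗ (requires full-time or temporary) → not eligible.
Commuter Stipend — status seasonal ✗ (requires full-time or part-time) → not eligible.
Wellness Stipend — status seasonal ✓; service 167 days < 9 months (≈270 days) ✗ → not eligible.
Stock Purchase Plan — status seasonal ✓; 40 hrs/wk ≥ 20 ✓; dept HR ✓ → eligible.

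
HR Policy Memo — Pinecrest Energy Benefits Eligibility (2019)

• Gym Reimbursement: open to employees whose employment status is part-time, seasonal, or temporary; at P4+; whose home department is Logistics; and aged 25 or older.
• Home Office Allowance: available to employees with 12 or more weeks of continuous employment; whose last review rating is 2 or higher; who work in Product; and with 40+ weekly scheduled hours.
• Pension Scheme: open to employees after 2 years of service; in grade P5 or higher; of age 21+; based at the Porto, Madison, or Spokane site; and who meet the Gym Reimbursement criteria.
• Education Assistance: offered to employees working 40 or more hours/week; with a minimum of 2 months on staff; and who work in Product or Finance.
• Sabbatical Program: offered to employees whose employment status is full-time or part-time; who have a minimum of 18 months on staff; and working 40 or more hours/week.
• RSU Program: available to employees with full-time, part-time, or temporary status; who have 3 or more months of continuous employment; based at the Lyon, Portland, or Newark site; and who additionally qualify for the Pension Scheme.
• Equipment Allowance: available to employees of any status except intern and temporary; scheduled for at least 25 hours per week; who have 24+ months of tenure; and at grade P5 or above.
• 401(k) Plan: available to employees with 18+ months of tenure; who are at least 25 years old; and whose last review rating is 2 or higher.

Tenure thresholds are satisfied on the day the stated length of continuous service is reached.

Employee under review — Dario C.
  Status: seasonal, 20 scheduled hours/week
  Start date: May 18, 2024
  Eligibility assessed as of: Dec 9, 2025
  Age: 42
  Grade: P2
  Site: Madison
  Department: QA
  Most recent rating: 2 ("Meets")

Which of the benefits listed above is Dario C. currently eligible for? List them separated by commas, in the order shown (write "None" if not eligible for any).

401(k) Plan

Service from May 18, 2024 to Dec 9, 2025: 570 days.
Gym Reimbursement — status seasonal ✓; grade P2 < P4 ✗ → not eligible.
Home Office Allowance — service 570 days ≥ 12 weeks (≈84 days) ✓; rating 2 ≥ 2 ✓; dept QA ✗ → not eligible.
Pension Scheme — service 570 days < 2 years (≈730 days) ✗ → not eligible.
Education Assistance — 20 hrs/wk < 40 ✗ → not eligible.
Sabbatical Program — status seasonal ✗ (requires full-time or part-time) → not eligible.
RSU Program — status seasonal ✗ (requires full-time, part-time, or temporary) → not eligible.
Equipment Allowance — status seasonal ✓ (not excluded); 20 hrs/wk < 25 ✗ → not eligible.
401(k) Plan — service 570 days ≥ 18 months (≈540 days) ✓; age 42 ≥ 25 ✓; rating 2 ≥ 2 ✓ → eligible.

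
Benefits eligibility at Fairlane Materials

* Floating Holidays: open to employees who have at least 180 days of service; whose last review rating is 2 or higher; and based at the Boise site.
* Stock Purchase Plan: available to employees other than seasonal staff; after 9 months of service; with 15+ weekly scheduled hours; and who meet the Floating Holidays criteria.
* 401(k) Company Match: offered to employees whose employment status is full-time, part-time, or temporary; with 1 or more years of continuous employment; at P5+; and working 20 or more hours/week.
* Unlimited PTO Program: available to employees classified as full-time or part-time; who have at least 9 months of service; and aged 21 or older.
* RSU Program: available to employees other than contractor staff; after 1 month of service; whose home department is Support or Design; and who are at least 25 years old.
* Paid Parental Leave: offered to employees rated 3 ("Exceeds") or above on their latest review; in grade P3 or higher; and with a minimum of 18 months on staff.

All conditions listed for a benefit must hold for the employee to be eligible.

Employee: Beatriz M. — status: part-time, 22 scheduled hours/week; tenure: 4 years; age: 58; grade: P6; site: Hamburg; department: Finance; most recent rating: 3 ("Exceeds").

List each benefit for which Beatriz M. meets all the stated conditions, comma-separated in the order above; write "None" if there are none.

Floating Holidays — service 4 years ≥ 180 days ✓; rating 3 ≥ 2 ✓; site Hamburg ✗ (not Boise) → not eligible.
Stock Purchase Plan — status part-time ✓ (not excluded); service 4 years ≥ 9 months (≈270 days) ✓; 22 hrs/wk ≥ 15 ✓; not eligible for Floating Holidays ✗ → not eligible.
401(k) Company Match — status part-time ✓; service 4 years ≥ 1 year ✓; grade P6 ≥ P5 ✓; 22 hrs/wk ≥ 20 ✓ → eligible.
Unlimited PTO Program — status part-time ✓; service 4 years ≥ 9 months (≈270 days) ✓; age 58 ≥ 21 ✓ → eligible.
RSU Program — status part-time ✓ (not excluded); service 4 years ≥ 1 month (≈30 days) ✓; dept Finance ✗ → not eligible.
Paid Parental Leave — rating 3 ≥ 3 ✓; grade P6 ≥ P3 ✓; service 4 years ≥ 18 months (≈540 days) ✓ → eligible.

401(k) Company Match, Unlimited PTO Program, Paid Parental Leave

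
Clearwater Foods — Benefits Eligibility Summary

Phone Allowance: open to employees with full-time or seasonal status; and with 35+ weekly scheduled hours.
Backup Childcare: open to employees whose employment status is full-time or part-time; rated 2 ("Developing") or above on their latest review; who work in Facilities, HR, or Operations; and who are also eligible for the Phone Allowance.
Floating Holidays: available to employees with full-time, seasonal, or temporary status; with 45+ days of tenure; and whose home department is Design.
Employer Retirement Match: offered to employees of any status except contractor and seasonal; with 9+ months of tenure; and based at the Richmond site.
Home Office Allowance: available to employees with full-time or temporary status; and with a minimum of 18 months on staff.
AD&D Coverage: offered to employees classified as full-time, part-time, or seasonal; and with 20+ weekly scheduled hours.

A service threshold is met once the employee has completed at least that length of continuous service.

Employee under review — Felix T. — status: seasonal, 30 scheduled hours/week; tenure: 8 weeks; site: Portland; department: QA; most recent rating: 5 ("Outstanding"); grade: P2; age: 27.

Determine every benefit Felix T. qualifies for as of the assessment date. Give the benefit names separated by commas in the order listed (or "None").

AD&D Coverage

Phone Allowance — status seasonal ✓; 30 hrs/wk < 35 ✗ → not eligible.
Backup Childcare — status seasonal ✗ (requires full-time or part-time) → not eligible.
Floating Holidays — status seasonal ✓; service 8 weeks ≥ 45 days ✓; dept QA ✗ → not eligible.
Employer Retirement Match — status seasonal ✗ (excluded) → not eligible.
Home Office Allowance — status seasonal ✗ (requires full-time or temporary) → not eligible.
AD&D Coverage — status seasonal ✓; 30 hrs/wk ≥ 20 ✓ → eligible.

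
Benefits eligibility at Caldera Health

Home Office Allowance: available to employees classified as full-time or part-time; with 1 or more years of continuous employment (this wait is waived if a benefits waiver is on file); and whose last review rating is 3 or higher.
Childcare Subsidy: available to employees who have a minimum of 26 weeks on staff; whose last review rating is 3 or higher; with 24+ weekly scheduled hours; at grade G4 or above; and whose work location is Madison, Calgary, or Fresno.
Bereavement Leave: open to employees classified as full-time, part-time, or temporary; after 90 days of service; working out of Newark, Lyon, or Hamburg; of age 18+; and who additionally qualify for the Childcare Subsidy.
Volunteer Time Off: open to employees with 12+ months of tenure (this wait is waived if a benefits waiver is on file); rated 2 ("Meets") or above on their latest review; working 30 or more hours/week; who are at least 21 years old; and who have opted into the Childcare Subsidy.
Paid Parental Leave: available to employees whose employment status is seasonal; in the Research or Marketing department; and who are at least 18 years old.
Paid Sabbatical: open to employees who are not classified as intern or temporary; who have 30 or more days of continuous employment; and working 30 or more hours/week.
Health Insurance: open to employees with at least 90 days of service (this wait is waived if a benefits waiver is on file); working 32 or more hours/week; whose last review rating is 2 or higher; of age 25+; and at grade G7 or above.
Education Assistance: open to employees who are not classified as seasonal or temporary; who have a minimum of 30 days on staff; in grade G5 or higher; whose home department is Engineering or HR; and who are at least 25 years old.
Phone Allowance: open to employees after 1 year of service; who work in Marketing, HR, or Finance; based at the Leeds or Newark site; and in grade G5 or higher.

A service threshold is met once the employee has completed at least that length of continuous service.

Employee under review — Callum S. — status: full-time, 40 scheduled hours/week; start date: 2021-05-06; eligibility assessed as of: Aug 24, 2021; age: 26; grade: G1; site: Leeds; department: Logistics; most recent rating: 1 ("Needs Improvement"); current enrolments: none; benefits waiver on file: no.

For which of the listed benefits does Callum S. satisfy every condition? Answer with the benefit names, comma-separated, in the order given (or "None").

Service from 2021-05-06 to Aug 24, 2021: 110 days.
Home Office Allowance — status full-time ✓; no waiver, service 110 days < 1 year (≈365 days) ✗ → not eligible.
Childcare Subsidy — service 110 days < 26 weeks (≈182 days) ✗ → not eligible.
Bereavement Leave — status full-time ✓; service 110 days ≥ 90 days ✓; site Leeds ✗ (not Newark, Lyon, or Hamburg) → not eligible.
Volunteer Time Off — no waiver, service 110 days < 12 months (≈360 days) ✗ → not eligible.
Paid Parental Leave — status full-time ✗ (requires seasonal) → not eligible.
Paid Sabbatical — status full-time ✓ (not excluded); service 110 days ≥ 30 days ✓; 40 hrs/wk ≥ 30 ✓ → eligible.
Health Insurance — no waiver, service 110 days ≥ 90 days ✓; 40 hrs/wk ≥ 32 ✓; rating 1 < 2 ✗ → not eligible.
Education Assistance — status full-time ✓ (not excluded); service 110 days ≥ 30 days ✓; grade G1 < G5 ✗ → not eligible.
Phone Allowance — service 110 days < 1 year (≈365 days) ✗ → not eligible.

Paid Sabbatical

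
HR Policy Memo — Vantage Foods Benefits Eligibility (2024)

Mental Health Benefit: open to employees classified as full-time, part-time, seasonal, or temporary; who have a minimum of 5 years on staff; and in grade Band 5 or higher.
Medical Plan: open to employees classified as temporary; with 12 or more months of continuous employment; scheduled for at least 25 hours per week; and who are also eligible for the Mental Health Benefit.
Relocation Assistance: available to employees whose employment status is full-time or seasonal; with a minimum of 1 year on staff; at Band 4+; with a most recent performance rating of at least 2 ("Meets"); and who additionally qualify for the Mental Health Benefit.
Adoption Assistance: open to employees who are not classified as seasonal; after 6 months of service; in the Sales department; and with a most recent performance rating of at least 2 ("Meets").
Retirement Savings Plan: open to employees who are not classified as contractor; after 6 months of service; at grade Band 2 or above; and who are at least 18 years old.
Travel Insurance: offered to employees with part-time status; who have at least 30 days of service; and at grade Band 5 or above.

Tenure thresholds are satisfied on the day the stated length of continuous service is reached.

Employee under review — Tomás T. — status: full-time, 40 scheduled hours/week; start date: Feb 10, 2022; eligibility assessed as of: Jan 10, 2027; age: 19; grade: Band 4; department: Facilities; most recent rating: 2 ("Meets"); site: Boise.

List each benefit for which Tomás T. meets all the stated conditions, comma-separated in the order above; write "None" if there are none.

Retirement Savings Plan

Service from Feb 10, 2022 to Jan 10, 2027: 1795 days.
Mental Health Benefit — status full-time ✓; service 1795 days < 5 years (≈1825 days) ✗ → not eligible.
Medical Plan — status full-time ✗ (requires temporary) → not eligible.
Relocation Assistance — status full-time ✓; service 1795 days ≥ 1 year (≈365 days) ✓; grade Band 4 ≥ Band 4 ✓; rating 2 ≥ 2 ✓; not eligible for Mental Health Benefit ✗ → not eligible.
Adoption Assistance — status full-time ✓ (not excluded); service 1795 days ≥ 6 months (≈180 days) ✓; dept Facilities ✗ → not eligible.
Retirement Savings Plan — status full-time ✓ (not excluded); service 1795 days ≥ 6 months (≈180 days) ✓; grade Band 4 ≥ Band 2 ✓; age 19 ≥ 18 ✓ → eligible.
Travel Insurance — status full-time ✗ (requires part-time) → not eligible.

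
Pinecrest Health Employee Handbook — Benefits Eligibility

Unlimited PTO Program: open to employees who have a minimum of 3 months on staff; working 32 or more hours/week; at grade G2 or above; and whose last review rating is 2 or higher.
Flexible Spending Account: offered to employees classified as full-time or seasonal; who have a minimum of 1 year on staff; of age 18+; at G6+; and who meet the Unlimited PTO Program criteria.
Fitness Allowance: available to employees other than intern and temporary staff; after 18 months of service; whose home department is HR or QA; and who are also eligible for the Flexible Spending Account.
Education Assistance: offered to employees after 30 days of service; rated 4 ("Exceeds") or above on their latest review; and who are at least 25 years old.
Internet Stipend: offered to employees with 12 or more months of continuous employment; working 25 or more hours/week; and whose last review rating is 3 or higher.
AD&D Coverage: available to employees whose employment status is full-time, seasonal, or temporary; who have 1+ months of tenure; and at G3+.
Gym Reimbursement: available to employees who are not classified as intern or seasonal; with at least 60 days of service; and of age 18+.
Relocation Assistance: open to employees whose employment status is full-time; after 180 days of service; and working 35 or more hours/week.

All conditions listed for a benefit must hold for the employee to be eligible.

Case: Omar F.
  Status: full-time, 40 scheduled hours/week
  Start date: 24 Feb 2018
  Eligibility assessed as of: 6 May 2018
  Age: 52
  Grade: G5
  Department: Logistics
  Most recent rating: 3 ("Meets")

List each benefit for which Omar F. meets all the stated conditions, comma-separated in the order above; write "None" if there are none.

AD&D Coverage, Gym Reimbursement

Service from 24 Feb 2018 to 6 May 2018: 71 days.
Unlimited PTO Program — service 71 days < 3 months (≈90 days) ✗ → not eligible.
Flexible Spending Account — status full-time ✓; service 71 days < 1 year (≈365 days) ✗ → not eligible.
Fitness Allowance — status full-time ✓ (not excluded); service 71 days < 18 months (≈540 days) ✗ → not eligible.
Education Assistance — service 71 days ≥ 30 days ✓; rating 3 < 4 ✗ → not eligible.
Internet Stipend — service 71 days < 12 months (≈360 days) ✗ → not eligible.
AD&D Coverage — status full-time ✓; service 71 days ≥ 1 month (≈30 days) ✓; grade G5 ≥ G3 ✓ → eligible.
Gym Reimbursement — status full-time ✓ (not excluded); service 71 days ≥ 60 days ✓; age 52 ≥ 18 ✓ → eligible.
Relocation Assistance — status full-time ✓; service 71 days < 180 days ✗ → not eligible.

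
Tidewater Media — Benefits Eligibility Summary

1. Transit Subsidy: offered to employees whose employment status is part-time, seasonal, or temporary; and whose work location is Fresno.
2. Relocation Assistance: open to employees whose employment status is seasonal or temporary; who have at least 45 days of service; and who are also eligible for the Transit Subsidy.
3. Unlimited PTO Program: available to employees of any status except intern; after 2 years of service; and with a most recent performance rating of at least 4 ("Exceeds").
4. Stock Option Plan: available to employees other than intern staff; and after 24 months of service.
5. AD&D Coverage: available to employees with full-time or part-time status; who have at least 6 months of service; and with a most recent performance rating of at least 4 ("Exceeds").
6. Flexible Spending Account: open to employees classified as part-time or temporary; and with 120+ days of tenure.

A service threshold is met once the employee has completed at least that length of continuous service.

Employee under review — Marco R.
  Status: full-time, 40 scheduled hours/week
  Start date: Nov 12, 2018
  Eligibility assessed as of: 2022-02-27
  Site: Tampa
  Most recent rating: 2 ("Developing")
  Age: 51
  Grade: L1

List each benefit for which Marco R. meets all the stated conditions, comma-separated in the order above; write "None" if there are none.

Service from Nov 12, 2018 to 2022-02-27: 1203 days.
Transit Subsidy — status full-time ✗ (requires part-time, seasonal, or temporary) → not eligible.
Relocation Assistance — status full-time ✗ (requires seasonal or temporary) → not eligible.
Unlimited PTO Program — status full-time ✓ (not excluded); service 1203 days ≥ 2 years (≈730 days) ✓; rating 2 < 4 ✗ → not eligible.
Stock Option Plan — status full-time ✓ (not excluded); service 1203 days ≥ 24 months (≈720 days) ✓ → eligible.
AD&D Coverage — status full-time ✓; service 1203 days ≥ 6 months (≈180 days) ✓; rating 2 < 4 ✗ → not eligible.
Flexible Spending Account — status full-time ✗ (requires part-time or temporary) → not eligible.

Stock Option Plan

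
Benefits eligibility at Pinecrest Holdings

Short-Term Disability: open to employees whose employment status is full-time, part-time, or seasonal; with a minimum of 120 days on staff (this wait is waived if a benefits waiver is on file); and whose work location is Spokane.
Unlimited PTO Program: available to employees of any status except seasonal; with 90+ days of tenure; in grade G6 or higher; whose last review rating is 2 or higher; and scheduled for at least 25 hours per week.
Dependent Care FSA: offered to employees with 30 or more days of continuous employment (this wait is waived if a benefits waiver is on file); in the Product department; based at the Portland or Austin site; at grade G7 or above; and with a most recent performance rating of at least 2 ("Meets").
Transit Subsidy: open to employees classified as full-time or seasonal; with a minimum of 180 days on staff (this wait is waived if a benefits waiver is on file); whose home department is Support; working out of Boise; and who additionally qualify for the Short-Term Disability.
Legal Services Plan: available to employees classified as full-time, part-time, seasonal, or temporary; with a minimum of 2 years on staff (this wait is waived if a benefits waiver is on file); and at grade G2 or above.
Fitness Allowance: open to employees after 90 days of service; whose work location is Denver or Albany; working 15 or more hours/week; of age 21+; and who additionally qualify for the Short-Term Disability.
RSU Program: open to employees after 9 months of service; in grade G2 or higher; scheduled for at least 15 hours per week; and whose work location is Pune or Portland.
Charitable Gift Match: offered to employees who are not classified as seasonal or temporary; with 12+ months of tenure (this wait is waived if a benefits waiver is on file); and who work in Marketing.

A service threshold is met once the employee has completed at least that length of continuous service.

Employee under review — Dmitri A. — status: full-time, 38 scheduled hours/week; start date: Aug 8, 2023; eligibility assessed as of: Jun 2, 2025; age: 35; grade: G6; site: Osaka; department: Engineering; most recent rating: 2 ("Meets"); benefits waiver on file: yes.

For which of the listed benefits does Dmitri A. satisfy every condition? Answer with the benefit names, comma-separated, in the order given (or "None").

Unlimited PTO Program, Legal Services Plan

Service from Aug 8, 2023 to Jun 2, 2025: 664 days.
Short-Term Disability — status full-time ✓; benefits waiver on file ✓; site Osaka ✗ (not Spokane) → not eligible.
Unlimited PTO Program — status full-time ✓ (not excluded); service 664 days ≥ 90 days ✓; grade G6 ≥ G6 ✓; rating 2 ≥ 2 ✓; 38 hrs/wk ≥ 25 ✓ → eligible.
Dependent Care FSA — benefits waiver on file ✓; dept Engineering ✗ → not eligible.
Transit Subsidy — status full-time ✓; benefits waiver on file ✓; dept Engineering ✗ → not eligible.
Legal Services Plan — status full-time ✓; benefits waiver on file ✓; grade G6 ≥ G2 ✓ → eligible.
Fitness Allowance — service 664 days ≥ 90 days ✓; site Osaka ✗ (not Denver or Albany) → not eligible.
RSU Program — service 664 days ≥ 9 months (≈270 days) ✓; grade G6 ≥ G2 ✓; 38 hrs/wk ≥ 15 ✓; site Osaka ✗ (not Pune or Portland) → not eligible.
Charitable Gift Match — status full-time ✓ (not excluded); benefits waiver on file ✓; dept Engineering ✗ → not eligible.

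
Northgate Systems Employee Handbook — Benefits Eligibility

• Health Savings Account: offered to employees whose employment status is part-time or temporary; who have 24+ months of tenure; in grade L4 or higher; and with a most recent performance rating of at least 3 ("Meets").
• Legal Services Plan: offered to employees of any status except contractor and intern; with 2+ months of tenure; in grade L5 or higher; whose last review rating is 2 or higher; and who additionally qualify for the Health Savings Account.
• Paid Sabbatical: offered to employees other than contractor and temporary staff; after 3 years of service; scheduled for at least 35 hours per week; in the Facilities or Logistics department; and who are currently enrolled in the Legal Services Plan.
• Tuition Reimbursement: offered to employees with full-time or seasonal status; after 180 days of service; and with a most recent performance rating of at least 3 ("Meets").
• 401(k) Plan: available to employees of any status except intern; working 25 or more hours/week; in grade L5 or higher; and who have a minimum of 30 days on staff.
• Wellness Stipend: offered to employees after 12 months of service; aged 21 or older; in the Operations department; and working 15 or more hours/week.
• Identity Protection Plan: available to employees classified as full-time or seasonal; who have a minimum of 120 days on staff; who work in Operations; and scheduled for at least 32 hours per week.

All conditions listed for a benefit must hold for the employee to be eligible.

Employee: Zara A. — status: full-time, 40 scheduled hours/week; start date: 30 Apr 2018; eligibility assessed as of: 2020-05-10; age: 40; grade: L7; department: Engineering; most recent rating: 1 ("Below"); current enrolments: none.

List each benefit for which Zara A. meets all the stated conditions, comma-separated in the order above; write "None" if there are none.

Service from 30 Apr 2018 to 2020-05-10: 741 days.
Health Savings Account — status full-time ✗ (requires part-time or temporary) → not eligible.
Legal Services Plan — status full-time ✓ (not excluded); service 741 days ≥ 2 months (≈60 days) ✓; grade L7 ≥ L5 ✓; rating 1 < 2 ✗ → not eligible.
Paid Sabbatical — status full-time ✓ (not excluded); service 741 days < 3 years (≈1095 days) ✗ → not eligible.
Tuition Reimbursement — status full-time ✓; service 741 days ≥ 180 days ✓; rating 1 < 3 ✗ → not eligible.
401(k) Plan — status full-time ✓ (not excluded); 40 hrs/wk ≥ 25 ✓; grade L7 ≥ L5 ✓; service 741 days ≥ 30 days ✓ → eligible.
Wellness Stipend — service 741 days ≥ 12 months (≈360 days) ✓; age 40 ≥ 21 ✓; dept Engineering ✗ → not eligible.
Identity Protection Plan — status full-time ✓; service 741 days ≥ 120 days ✓; dept Engineering ✗ → not eligible.

401(k) Plan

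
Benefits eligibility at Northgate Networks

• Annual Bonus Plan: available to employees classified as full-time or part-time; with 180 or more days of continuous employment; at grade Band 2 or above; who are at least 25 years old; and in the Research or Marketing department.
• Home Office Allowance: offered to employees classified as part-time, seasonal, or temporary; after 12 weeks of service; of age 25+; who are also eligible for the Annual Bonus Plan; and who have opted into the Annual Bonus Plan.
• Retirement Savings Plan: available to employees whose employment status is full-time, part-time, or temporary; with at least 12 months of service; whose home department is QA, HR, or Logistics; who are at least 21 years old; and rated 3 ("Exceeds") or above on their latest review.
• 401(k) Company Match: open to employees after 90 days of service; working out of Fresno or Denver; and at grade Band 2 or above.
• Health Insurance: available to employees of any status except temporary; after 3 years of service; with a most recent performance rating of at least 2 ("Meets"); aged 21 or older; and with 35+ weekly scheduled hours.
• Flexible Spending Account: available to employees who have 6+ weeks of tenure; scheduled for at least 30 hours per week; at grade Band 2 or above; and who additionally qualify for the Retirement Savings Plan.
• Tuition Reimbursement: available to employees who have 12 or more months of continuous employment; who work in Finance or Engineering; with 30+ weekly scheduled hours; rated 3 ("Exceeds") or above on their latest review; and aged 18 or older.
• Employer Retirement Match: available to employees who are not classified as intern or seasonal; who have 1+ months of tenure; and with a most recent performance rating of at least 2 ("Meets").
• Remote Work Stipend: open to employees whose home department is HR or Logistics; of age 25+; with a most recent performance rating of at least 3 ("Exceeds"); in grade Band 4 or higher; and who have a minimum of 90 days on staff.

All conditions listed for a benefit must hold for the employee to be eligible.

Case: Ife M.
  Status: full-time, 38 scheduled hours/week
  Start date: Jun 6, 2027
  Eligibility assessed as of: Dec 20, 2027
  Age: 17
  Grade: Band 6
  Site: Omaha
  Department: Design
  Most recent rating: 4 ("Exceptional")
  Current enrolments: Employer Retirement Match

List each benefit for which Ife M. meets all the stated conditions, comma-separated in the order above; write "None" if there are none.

Employer Retirement Match

Service from Jun 6, 2027 to Dec 20, 2027: 197 days.
Annual Bonus Plan — status full-time ✓; service 197 days ≥ 180 days ✓; grade Band 6 ≥ Band 2 ✓; age 17 < 25 ✗ → not eligible.
Home Office Allowance — status full-time ✗ (requires part-time, seasonal, or temporary) → not eligible.
Retirement Savings Plan — status full-time ✓; service 197 days < 12 months (≈360 days) ✗ → not eligible.
401(k) Company Match — service 197 days ≥ 90 days ✓; site Omaha ✗ (not Fresno or Denver) → not eligible.
Health Insurance — status full-time ✓ (not excluded); service 197 days < 3 years (≈1095 days) ✗ → not eligible.
Flexible Spending Account — service 197 days ≥ 6 weeks (≈42 days) ✓; 38 hrs/wk ≥ 30 ✓; grade Band 6 ≥ Band 2 ✓; not eligible for Retirement Savings Plan ✗ → not eligible.
Tuition Reimbursement — service 197 days < 12 months (≈360 days) ✗ → not eligible.
Employer Retirement Match — status full-time ✓ (not excluded); service 197 days ≥ 1 month (≈30 days) ✓; rating 4 ≥ 2 ✓ → eligible.
Remote Work Stipend — dept Design ✗ → not eligible.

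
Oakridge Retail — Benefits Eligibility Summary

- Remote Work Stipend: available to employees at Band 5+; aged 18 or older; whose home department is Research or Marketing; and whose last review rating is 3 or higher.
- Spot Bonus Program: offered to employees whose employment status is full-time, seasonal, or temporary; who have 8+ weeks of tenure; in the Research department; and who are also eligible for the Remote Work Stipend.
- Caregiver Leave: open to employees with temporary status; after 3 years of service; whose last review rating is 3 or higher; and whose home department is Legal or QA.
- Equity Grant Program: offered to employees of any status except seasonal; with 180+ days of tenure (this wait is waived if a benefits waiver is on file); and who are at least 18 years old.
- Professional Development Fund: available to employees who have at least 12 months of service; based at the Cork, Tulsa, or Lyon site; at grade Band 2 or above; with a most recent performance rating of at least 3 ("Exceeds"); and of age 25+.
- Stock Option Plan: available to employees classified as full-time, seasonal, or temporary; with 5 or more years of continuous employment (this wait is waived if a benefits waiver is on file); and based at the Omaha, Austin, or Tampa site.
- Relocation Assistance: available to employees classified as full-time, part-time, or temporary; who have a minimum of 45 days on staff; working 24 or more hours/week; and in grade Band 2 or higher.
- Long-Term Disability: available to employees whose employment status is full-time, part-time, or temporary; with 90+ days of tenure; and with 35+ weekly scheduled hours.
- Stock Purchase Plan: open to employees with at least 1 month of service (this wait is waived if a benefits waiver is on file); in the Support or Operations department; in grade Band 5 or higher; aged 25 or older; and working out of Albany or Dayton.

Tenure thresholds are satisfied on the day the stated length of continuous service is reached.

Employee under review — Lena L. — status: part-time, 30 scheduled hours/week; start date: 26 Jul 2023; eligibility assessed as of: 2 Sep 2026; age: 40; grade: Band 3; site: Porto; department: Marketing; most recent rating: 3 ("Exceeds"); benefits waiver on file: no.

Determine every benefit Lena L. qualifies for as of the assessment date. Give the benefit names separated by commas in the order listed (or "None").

Service from 26 Jul 2023 to 2 Sep 2026: 1134 days.
Remote Work Stipend — grade Band 3 < Band 5 ✗ → not eligible.
Spot Bonus Program — status part-time ✗ (requires full-time, seasonal, or temporary) → not eligible.
Caregiver Leave — status part-time ✗ (requires temporary) → not eligible.
Equity Grant Program — status part-time ✓ (not excluded); no waiver, service 1134 days ≥ 180 days ✓; age 40 ≥ 18 ✓ → eligible.
Professional Development Fund — service 1134 days ≥ 12 months (≈360 days) ✓; site Porto ✗ (not Cork, Tulsa, or Lyon) → not eligible.
Stock Option Plan — status part-time ✗ (requires full-time, seasonal, or temporary) → not eligible.
Relocation Assistance — status part-time ✓; service 1134 days ≥ 45 days ✓; 30 hrs/wk ≥ 24 ✓; grade Band 3 ≥ Band 2 ✓ → eligible.
Long-Term Disability — status part-time ✓; service 1134 days ≥ 90 days ✓; 30 hrs/wk < 35 ✗ → not eligible.
Stock Purchase Plan — no waiver, service 1134 days ≥ 1 month (≈30 days) ✓; dept Marketing ✗ → not eligible.

Equity Grant Program, Relocation Assistance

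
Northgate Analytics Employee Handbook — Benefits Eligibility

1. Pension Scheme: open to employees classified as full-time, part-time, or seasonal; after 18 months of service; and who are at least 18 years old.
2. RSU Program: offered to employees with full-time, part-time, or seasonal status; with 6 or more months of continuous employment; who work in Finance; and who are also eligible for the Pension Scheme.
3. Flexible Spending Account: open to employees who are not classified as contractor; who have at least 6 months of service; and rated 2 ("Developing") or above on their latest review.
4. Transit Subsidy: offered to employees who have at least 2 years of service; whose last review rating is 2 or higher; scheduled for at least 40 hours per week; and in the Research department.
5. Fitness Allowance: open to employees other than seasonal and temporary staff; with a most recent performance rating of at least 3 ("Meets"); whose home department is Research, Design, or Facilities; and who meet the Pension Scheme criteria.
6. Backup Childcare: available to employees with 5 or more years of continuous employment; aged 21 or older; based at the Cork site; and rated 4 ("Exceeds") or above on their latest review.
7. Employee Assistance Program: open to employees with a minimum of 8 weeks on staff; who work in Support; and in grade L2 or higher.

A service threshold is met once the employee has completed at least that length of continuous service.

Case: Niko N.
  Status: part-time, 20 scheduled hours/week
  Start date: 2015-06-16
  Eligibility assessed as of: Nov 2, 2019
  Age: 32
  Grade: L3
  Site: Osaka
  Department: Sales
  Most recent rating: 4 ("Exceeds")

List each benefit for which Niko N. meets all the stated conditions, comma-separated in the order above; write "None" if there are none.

Service from 2015-06-16 to Nov 2, 2019: 1600 days.
Pension Scheme — status part-time ✓; service 1600 days ≥ 18 months (≈540 days) ✓; age 32 ≥ 18 ✓ → eligible.
RSU Program — status part-time ✓; service 1600 days ≥ 6 months (≈180 days) ✓; dept Sales ✗ → not eligible.
Flexible Spending Account — status part-time ✓ (not excluded); service 1600 days ≥ 6 months (≈180 days) ✓; rating 4 ≥ 2 ✓ → eligible.
Transit Subsidy — service 1600 days ≥ 2 years (≈730 days) ✓; rating 4 ≥ 2 ✓; 20 hrs/wk < 40 ✗ → not eligible.
Fitness Allowance — status part-time ✓ (not excluded); rating 4 ≥ 3 ✓; dept Sales ✗ → not eligible.
Backup Childcare — service 1600 days < 5 years (≈1825 days) ✗ → not eligible.
Employee Assistance Program — service 1600 days ≥ 8 weeks (≈56 days) ✓; dept Sales ✗ → not eligible.

Pension Scheme, Flexible Spending Account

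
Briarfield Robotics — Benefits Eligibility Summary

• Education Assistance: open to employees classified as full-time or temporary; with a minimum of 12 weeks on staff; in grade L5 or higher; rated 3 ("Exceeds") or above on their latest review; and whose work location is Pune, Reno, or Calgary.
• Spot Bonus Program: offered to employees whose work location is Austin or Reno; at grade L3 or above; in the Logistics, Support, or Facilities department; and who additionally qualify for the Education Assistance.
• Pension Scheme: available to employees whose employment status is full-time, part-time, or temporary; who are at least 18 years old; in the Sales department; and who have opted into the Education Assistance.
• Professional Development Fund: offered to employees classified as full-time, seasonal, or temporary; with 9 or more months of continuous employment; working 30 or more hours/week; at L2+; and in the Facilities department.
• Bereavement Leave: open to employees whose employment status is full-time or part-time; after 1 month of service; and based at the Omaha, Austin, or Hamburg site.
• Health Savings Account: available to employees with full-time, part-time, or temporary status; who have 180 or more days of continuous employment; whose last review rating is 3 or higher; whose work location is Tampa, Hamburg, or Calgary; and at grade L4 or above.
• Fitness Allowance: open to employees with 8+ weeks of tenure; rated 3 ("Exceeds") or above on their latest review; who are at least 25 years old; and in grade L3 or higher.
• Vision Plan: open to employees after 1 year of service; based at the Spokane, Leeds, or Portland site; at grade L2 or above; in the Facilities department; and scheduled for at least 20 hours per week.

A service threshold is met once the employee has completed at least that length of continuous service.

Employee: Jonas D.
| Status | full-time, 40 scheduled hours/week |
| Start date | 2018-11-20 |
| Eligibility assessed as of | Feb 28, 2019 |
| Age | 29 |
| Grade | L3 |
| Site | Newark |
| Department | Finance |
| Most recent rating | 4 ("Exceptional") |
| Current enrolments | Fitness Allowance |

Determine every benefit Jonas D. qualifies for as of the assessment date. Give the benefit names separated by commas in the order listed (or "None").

Service from 2018-11-20 to Feb 28, 2019: 100 days.
Education Assistance — status full-time ✓; service 100 days ≥ 12 weeks (≈84 days) ✓; grade L3 < L5 ✗ → not eligible.
Spot Bonus Program — site Newark ✗ (not Austin or Reno) → not eligible.
Pension Scheme — status full-time ✓; age 29 ≥ 18 ✓; dept Finance ✗ → not eligible.
Professional Development Fund — status full-time ✓; service 100 days < 9 months (≈270 days) ✗ → not eligible.
Bereavement Leave — status full-time ✓; service 100 days ≥ 1 month (≈30 days) ✓; site Newark ✗ (not Omaha, Austin, or Hamburg) → not eligible.
Health Savings Account — status full-time ✓; service 100 days < 180 days ✗ → not eligible.
Fitness Allowance — service 100 days ≥ 8 weeks (≈56 days) ✓; rating 4 ≥ 3 ✓; age 29 ≥ 25 ✓; grade L3 ≥ L3 ✓ → eligible.
Vision Plan — service 100 days < 1 year (≈365 days) ✗ → not eligible.

Fitness Allowance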